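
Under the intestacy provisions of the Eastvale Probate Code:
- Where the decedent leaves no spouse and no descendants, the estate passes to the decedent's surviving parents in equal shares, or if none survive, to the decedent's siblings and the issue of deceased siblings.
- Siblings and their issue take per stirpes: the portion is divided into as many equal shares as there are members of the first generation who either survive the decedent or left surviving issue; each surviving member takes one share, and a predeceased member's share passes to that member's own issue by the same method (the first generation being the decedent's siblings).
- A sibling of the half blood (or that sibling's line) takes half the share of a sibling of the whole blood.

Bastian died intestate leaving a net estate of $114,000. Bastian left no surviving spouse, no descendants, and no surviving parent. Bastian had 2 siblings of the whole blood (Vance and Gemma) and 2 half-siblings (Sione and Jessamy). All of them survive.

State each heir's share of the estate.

Vance: $38,000; Sione: $19,000; Gemma: $38,000; Jessamy: $19,000

The entire $114,000 passes to the siblings and their issue.
Counting each half-blood sibling's line as half a unit, there are 3 units in $114,000, so one unit is $38,000. Whole-blood lines (Vance and Gemma) take $38,000 each; half-blood lines (Sione and Jessamy) take $19,000 each.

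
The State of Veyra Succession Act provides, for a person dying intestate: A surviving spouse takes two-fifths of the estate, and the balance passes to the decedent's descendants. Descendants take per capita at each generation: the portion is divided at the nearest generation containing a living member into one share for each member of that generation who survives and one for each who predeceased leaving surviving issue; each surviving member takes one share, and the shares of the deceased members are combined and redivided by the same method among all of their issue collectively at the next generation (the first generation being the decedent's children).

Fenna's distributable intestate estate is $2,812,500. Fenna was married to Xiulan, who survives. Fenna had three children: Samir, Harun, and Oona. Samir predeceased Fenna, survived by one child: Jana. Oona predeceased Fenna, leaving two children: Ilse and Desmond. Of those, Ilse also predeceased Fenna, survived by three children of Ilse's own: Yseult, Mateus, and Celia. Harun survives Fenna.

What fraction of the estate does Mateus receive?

Xiulan takes two-fifths of $2,812,500 = $1,125,000. The remaining $1,687,500 passes to the descendants.
The descendants' portion ($1,687,500) is divided at the children's generation into 3 shares of $562,500. Harun takes $562,500. The 2 shares of the deceased (Samir and Oona) are combined into a pool of $1,125,000.
That pool ($1,125,000) is divided at the grandchildren's generation into 3 shares of $375,000. Jana and Desmond each take $375,000. The remaining share for the deceased Ilse ($375,000) is carried to the next generation.
That pool ($375,000) is divided at the great-grandchildren's generation equally among Yseult, Mateus, and Celia: $125,000 each.

Mateus receives 2/45 of the estate.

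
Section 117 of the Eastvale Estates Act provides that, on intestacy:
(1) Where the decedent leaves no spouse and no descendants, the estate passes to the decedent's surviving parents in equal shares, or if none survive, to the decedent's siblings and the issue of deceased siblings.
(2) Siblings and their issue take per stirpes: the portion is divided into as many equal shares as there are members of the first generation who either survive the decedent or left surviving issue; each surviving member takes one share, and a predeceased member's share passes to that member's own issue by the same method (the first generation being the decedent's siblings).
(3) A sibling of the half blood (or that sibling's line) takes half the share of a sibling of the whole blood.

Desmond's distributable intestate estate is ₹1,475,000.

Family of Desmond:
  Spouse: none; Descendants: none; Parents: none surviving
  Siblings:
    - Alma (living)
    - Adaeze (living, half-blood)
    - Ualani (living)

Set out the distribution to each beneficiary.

The entire ₹1,475,000 passes to the siblings and their issue.
Counting each half-blood sibling's line as half a unit, there are 5/2 units in ₹1,475,000, so one unit is ₹590,000. Whole-blood lines (Alma and Ualani) take ₹590,000 each; half-blood lines (Adaeze) take ₹295,000 each.

Alma: ₹590,000; Adaeze: ₹295,000; Ualani: ₹590,000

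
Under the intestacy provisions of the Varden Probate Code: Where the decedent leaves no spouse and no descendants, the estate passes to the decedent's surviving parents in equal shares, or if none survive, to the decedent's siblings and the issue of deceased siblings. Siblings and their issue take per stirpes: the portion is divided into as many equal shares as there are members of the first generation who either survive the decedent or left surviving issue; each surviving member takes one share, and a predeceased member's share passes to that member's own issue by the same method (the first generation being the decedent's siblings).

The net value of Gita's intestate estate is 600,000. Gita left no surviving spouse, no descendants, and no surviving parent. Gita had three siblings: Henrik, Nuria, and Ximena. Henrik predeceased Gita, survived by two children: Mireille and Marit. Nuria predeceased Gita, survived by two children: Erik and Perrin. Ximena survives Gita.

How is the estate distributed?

The entire 600,000 passes to the siblings and their issue.
That amount (600,000) is divided into 3 shares of 200,000: Ximena takes 200,000; Henrik's 200,000 share passes to Henrik's issue; Nuria's 200,000 share passes to Nuria's issue.
Henrik's share (200,000) is divided into 2 shares of 100,000: Mireille and Marit each take 100,000.
Nuria's share (200,000) is divided into 2 shares of 100,000: Erik and Perrin each take 100,000.

Mireille: 100,000; Marit: 100,000; Erik: 100,000; Perrin: 100,000; Ximena: 200,000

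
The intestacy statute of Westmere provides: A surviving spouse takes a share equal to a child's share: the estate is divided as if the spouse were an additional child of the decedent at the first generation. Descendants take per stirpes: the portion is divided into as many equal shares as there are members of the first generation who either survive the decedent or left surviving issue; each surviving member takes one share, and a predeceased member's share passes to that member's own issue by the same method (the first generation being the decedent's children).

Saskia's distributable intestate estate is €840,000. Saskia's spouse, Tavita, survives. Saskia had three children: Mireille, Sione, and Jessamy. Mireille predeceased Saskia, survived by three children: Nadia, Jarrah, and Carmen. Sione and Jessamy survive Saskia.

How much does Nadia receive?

The spouse counts as an additional share at the children's level, so there are 4 primary shares of €210,000. Tavita takes one such share (€210,000).
The children's combined portion (€630,000) is divided into 3 shares of €210,000: Sione and Jessamy each take €210,000; Mireille's €210,000 share passes to Mireille's issue.
Mireille's share (€210,000) is divided into 3 shares of €70,000: Nadia, Jarrah, and Carmen each take €70,000.

Nadia receives €70,000.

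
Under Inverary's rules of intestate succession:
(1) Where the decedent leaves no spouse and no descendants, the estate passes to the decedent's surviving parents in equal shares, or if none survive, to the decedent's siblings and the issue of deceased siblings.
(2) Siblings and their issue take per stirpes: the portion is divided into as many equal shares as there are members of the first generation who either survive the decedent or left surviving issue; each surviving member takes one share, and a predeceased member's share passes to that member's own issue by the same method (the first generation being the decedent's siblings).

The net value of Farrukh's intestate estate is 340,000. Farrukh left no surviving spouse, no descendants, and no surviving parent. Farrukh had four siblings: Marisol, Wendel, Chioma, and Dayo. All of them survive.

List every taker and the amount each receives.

The entire 340,000 passes to the siblings and their issue.
That amount (340,000) is divided into 4 shares of 85,000: Marisol, Wendel, Chioma, and Dayo each take 85,000.

Marisol: 85,000; Wendel: 85,000; Chioma: 85,000; Dayo: 85,000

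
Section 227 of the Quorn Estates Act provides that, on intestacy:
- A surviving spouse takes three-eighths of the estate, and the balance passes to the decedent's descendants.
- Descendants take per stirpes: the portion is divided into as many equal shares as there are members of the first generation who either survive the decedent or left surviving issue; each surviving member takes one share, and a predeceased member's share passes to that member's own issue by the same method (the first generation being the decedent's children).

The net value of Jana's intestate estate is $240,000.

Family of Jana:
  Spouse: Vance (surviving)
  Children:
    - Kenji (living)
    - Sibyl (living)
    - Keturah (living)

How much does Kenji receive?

Kenji receives $50,000.

Vance takes three-eighths of $240,000 = $90,000. The remaining $150,000 passes to the descendants.
The descendants' portion ($150,000) is divided into 3 shares of $50,000: Kenji, Sibyl, and Keturah each take $50,000.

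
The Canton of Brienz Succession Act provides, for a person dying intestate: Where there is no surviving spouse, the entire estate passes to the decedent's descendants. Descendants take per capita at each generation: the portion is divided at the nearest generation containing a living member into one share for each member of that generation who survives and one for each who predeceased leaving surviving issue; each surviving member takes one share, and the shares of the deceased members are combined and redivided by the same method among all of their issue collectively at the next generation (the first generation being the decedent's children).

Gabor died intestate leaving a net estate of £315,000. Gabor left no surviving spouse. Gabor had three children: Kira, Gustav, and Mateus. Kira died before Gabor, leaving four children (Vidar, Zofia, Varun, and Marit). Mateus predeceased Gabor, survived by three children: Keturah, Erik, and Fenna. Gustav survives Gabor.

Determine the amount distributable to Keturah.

Keturah receives £30,000.

The entire £315,000 passes to the descendants.
That amount (£315,000) is divided at the children's generation into 3 shares of £105,000. Gustav takes £105,000. The 2 shares of the deceased (Kira and Mateus) are combined into a pool of £210,000.
That pool (£210,000) is divided at the grandchildren's generation equally among Vidar, Zofia, Varun, Marit, Keturah, Erik, and Fenna: £30,000 each.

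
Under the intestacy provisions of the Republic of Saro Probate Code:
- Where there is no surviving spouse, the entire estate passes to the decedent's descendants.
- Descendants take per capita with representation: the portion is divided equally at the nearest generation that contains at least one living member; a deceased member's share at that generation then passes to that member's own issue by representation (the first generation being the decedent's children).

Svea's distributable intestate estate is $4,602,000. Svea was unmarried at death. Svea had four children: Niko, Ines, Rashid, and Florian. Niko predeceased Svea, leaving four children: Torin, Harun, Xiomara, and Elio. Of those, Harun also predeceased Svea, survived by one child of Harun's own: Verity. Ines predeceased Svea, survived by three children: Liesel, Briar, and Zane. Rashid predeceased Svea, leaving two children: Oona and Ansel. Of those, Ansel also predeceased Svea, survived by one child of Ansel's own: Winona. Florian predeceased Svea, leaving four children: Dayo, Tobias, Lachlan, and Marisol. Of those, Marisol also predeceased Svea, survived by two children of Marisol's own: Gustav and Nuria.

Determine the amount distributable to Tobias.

The entire $4,602,000 passes to the descendants.
No child survives, so the initial division is made at the grandchildren's generation.
That amount ($4,602,000) is divided into 13 shares of $354,000: Torin, Xiomara, Elio, Liesel, Briar, Zane, Oona, Dayo, Tobias, and Lachlan each take $354,000; Harun's $354,000 share passes to Harun's issue; Ansel's $354,000 share passes to Ansel's issue; Marisol's $354,000 share passes to Marisol's issue.
Harun's share ($354,000) passes entirely to Verity.
Ansel's share ($354,000) passes entirely to Winona.
Marisol's share ($354,000) is divided into 2 shares of $177,000: Gustav and Nuria each take $177,000.

Tobias receives $354,000.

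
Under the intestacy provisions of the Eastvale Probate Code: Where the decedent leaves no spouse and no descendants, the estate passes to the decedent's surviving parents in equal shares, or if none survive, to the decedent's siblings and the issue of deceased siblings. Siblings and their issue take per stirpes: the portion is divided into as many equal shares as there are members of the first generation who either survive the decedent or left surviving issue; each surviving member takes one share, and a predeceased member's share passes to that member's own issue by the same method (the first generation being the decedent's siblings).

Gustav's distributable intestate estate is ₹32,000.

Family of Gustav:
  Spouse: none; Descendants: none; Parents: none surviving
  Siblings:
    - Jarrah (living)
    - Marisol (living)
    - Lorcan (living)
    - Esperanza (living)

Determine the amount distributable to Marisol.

The entire ₹32,000 passes to the siblings and their issue.
That amount (₹32,000) is divided into 4 shares of ₹8,000: Jarrah, Marisol, Lorcan, and Esperanza each take ₹8,000.

Marisol receives ₹8,000.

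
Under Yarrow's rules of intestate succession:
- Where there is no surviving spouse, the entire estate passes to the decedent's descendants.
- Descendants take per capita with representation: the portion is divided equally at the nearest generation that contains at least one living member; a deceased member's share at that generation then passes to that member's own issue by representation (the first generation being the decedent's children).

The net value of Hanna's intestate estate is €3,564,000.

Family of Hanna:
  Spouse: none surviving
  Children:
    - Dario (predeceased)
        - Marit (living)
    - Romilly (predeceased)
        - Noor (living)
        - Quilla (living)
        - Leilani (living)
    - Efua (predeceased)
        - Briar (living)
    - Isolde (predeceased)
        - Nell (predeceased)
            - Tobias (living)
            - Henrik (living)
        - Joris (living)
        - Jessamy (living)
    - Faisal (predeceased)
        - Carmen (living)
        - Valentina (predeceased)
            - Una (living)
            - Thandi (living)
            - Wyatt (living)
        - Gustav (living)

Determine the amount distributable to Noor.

Noor receives €324,000.

The entire €3,564,000 passes to the descendants.
No child survives, so the initial division is made at the grandchildren's generation.
That amount (€3,564,000) is divided into 11 shares of €324,000: Marit, Noor, Quilla, Leilani, Briar, Joris, Jessamy, Carmen, and Gustav each take €324,000; Nell's €324,000 share passes to Nell's issue; Valentina's €324,000 share passes to Valentina's issue.
Nell's share (€324,000) is divided into 2 shares of €162,000: Tobias and Henrik each take €162,000.
Valentina's share (€324,000) is divided into 3 shares of €108,000: Una, Thandi, and Wyatt each take €108,000.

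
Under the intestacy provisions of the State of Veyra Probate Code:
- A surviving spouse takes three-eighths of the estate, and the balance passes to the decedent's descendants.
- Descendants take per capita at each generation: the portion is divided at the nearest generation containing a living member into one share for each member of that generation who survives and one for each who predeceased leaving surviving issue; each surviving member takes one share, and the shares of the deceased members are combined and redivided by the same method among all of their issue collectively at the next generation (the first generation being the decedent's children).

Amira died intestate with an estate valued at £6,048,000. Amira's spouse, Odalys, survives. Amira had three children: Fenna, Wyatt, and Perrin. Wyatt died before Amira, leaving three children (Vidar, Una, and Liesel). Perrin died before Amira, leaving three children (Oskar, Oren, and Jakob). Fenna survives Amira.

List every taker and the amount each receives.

Odalys: £2,268,000; Fenna: £1,260,000; Vidar: £420,000; Una: £420,000; Liesel: £420,000; Oskar: £420,000; Oren: £420,000; Jakob: £420,000

Odalys takes three-eighths of £6,048,000 = £2,268,000. The remaining £3,780,000 passes to the descendants.
The descendants' portion (£3,780,000) is divided at the children's generation into 3 shares of £1,260,000. Fenna takes £1,260,000. The 2 shares of the deceased (Wyatt and Perrin) are combined into a pool of £2,520,000.
That pool (£2,520,000) is divided at the grandchildren's generation equally among Vidar, Una, Liesel, Oskar, Oren, and Jakob: £420,000 each.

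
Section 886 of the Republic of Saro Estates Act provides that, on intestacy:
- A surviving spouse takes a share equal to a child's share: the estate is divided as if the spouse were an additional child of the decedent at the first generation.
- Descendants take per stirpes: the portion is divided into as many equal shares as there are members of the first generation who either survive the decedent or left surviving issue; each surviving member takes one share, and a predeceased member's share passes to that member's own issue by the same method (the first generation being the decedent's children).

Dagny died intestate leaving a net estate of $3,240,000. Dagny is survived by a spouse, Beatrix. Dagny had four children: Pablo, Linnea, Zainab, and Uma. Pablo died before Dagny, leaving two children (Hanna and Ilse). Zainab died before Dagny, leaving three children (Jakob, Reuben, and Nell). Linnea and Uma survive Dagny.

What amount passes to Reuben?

The spouse counts as an additional share at the children's level, so there are 5 primary shares of $648,000. Beatrix takes one such share ($648,000).
The children's combined portion ($2,592,000) is divided into 4 shares of $648,000: Linnea and Uma each take $648,000; Pablo's $648,000 share passes to Pablo's issue; Zainab's $648,000 share passes to Zainab's issue.
Pablo's share ($648,000) is divided into 2 shares of $324,000: Hanna and Ilse each take $324,000.
Zainab's share ($648,000) is divided into 3 shares of $216,000: Jakob, Reuben, and Nell each take $216,000.

Reuben receives $216,000.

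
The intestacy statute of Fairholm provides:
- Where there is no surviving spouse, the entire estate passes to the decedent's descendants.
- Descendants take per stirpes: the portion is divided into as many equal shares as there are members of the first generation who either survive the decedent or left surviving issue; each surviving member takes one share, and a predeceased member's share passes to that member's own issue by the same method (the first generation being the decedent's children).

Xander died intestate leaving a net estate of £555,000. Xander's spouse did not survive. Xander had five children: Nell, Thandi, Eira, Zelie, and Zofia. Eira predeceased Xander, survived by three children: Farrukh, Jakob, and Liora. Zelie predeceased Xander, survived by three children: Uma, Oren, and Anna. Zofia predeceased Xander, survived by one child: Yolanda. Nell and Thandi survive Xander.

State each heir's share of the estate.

The entire £555,000 passes to the descendants.
That amount (£555,000) is divided into 5 shares of £111,000: Nell and Thandi each take £111,000; Eira's £111,000 share passes to Eira's issue; Zelie's £111,000 share passes to Zelie's issue; Zofia's £111,000 share passes to Zofia's issue.
Eira's share (£111,000) is divided into 3 shares of £37,000: Farrukh, Jakob, and Liora each take £37,000.
Zelie's share (£111,000) is divided into 3 shares of £37,000: Uma, Oren, and Anna each take £37,000.
Zofia's share (£111,000) passes entirely to Yolanda.

Nell: £111,000; Thandi: £111,000; Farrukh: £37,000; Jakob: £37,000; Liora: £37,000; Uma: £37,000; Oren: £37,000; Anna: £37,000; Yolanda: £111,000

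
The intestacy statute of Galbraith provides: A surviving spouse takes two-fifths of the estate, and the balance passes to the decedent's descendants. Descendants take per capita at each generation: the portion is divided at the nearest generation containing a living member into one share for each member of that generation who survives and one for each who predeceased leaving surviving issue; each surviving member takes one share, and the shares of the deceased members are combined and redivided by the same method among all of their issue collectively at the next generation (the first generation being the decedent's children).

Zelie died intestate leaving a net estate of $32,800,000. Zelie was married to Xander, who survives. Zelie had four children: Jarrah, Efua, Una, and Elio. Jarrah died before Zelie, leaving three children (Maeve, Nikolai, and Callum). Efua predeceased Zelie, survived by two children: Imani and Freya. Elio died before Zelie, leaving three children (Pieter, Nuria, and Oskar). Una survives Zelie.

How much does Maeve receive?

Maeve receives $1,845,000.

Xander takes two-fifths of $32,800,000 = $13,120,000. The remaining $19,680,000 passes to the descendants.
The descendants' portion ($19,680,000) is divided at the children's generation into 4 shares of $4,920,000. Una takes $4,920,000. The 3 shares of the deceased (Jarrah, Efua, and Elio) are combined into a pool of $14,760,000.
That pool ($14,760,000) is divided at the grandchildren's generation equally among Maeve, Nikolai, Callum, Imani, Freya, Pieter, Nuria, and Oskar: $1,845,000 each.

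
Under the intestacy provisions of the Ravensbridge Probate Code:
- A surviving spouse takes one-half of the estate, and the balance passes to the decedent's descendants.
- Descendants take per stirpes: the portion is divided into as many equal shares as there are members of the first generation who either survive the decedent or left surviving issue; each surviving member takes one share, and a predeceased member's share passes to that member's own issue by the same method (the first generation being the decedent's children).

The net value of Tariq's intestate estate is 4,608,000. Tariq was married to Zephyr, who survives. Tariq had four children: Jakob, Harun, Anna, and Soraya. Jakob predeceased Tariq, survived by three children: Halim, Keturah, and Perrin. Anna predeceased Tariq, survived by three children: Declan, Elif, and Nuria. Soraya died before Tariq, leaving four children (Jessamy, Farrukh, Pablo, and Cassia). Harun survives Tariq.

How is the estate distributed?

Zephyr: 2,304,000; Halim: 192,000; Keturah: 192,000; Perrin: 192,000; Harun: 576,000; Declan: 192,000; Elif: 192,000; Nuria: 192,000; Jessamy: 144,000; Farrukh: 144,000; Pablo: 144,000; Cassia: 144,000

Zephyr takes one-half of 4,608,000 = 2,304,000. The remaining 2,304,000 passes to the descendants.
The descendants' portion (2,304,000) is divided into 4 shares of 576,000: Harun takes 576,000; Jakob's 576,000 share passes to Jakob's issue; Anna's 576,000 share passes to Anna's issue; Soraya's 576,000 share passes to Soraya's issue.
Jakob's share (576,000) is divided into 3 shares of 192,000: Halim, Keturah, and Perrin each take 192,000.
Anna's share (576,000) is divided into 3 shares of 192,000: Declan, Elif, and Nuria each take 192,000.
Soraya's share (576,000) is divided into 4 shares of 144,000: Jessamy, Farrukh, Pablo, and Cassia each take 144,000.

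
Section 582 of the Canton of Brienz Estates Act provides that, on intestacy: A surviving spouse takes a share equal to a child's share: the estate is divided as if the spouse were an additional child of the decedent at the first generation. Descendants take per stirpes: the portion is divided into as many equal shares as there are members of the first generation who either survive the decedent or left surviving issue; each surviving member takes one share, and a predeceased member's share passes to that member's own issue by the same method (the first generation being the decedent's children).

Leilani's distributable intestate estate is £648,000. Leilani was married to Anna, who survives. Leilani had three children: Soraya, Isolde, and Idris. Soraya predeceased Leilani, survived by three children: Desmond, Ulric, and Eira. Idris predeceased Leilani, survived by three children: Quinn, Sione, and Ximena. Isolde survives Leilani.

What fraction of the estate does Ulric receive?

The spouse counts as an additional share at the children's level, so there are 4 primary shares of £162,000. Anna takes one such share (£162,000).
The children's combined portion (£486,000) is divided into 3 shares of £162,000: Isolde takes £162,000; Soraya's £162,000 share passes to Soraya's issue; Idris's £162,000 share passes to Idris's issue.
Soraya's share (£162,000) is divided into 3 shares of £54,000: Desmond, Ulric, and Eira each take £54,000.
Idris's share (£162,000) is divided into 3 shares of £54,000: Quinn, Sione, and Ximena each take £54,000.

Ulric receives 1/12 of the estate.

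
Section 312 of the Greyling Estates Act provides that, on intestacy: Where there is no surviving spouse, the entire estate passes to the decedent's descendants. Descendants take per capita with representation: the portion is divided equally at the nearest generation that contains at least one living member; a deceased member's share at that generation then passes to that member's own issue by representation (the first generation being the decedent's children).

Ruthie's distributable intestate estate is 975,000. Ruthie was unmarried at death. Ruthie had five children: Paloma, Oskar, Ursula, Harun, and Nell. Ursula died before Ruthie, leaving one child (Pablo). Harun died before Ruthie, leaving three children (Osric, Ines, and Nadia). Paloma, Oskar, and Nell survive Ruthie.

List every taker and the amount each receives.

Paloma: 195,000; Oskar: 195,000; Pablo: 195,000; Osric: 65,000; Ines: 65,000; Nadia: 65,000; Nell: 195,000

The entire 975,000 passes to the descendants.
That amount (975,000) is divided into 5 shares of 195,000: Paloma, Oskar, and Nell each take 195,000; Ursula's 195,000 share passes to Ursula's issue; Harun's 195,000 share passes to Harun's issue.
Ursula's share (195,000) passes entirely to Pablo.
Harun's share (195,000) is divided into 3 shares of 65,000: Osric, Ines, and Nadia each take 65,000.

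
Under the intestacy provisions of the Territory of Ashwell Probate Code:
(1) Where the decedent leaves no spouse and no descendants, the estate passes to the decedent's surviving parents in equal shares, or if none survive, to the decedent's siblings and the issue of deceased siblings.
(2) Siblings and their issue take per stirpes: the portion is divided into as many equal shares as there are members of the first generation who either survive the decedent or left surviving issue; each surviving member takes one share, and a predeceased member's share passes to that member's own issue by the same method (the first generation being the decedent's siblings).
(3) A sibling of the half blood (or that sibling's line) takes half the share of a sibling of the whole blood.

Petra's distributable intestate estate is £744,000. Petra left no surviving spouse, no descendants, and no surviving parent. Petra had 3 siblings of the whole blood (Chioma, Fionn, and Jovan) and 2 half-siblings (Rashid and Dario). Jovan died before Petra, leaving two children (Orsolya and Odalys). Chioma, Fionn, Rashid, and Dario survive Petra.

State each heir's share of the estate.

Chioma: £186,000; Fionn: £186,000; Rashid: £93,000; Orsolya: £93,000; Odalys: £93,000; Dario: £93,000

The entire £744,000 passes to the siblings and their issue.
Counting each half-blood sibling's line as half a unit, there are 4 units in £744,000, so one unit is £186,000. Whole-blood lines (Chioma, Fionn, and Jovan) take £186,000 each; half-blood lines (Rashid and Dario) take £93,000 each.
Jovan's share (£186,000) is divided into 2 shares of £93,000: Orsolya and Odalys each take £93,000.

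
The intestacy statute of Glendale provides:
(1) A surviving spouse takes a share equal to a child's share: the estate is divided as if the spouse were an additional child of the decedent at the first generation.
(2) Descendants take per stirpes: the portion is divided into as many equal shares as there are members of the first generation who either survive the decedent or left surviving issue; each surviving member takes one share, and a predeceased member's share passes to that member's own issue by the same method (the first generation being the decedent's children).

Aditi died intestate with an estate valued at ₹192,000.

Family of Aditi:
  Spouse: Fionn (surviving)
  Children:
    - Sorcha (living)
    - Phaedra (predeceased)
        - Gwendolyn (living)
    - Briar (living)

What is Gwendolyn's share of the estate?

Gwendolyn receives ₹48,000.

The spouse counts as an additional share at the children's level, so there are 4 primary shares of ₹48,000. Fionn takes one such share (₹48,000).
The children's combined portion (₹144,000) is divided into 3 shares of ₹48,000: Sorcha and Briar each take ₹48,000; Phaedra's ₹48,000 share passes to Phaedra's issue.
Phaedra's share (₹48,000) passes entirely to Gwendolyn.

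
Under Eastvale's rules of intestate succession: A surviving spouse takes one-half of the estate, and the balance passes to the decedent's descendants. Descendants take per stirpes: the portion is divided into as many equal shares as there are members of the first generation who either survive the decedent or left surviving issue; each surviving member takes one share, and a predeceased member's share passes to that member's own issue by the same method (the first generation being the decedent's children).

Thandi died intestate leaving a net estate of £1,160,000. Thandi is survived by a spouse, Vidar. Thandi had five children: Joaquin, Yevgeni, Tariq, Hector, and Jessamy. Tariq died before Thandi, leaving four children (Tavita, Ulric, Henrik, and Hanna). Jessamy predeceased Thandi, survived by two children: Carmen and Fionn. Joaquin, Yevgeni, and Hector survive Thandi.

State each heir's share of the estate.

Vidar takes one-half of £1,160,000 = £580,000. The remaining £580,000 passes to the descendants.
The descendants' portion (£580,000) is divided into 5 shares of £116,000: Joaquin, Yevgeni, and Hector each take £116,000; Tariq's £116,000 share passes to Tariq's issue; Jessamy's £116,000 share passes to Jessamy's issue.
Tariq's share (£116,000) is divided into 4 shares of £29,000: Tavita, Ulric, Henrik, and Hanna each take £29,000.
Jessamy's share (£116,000) is divided into 2 shares of £58,000: Carmen and Fionn each take £58,000.

Vidar: £580,000; Joaquin: £116,000; Yevgeni: £116,000; Tavita: £29,000; Ulric: £29,000; Henrik: £29,000; Hanna: £29,000; Hector: £116,000; Carmen: £58,000; Fionn: £58,000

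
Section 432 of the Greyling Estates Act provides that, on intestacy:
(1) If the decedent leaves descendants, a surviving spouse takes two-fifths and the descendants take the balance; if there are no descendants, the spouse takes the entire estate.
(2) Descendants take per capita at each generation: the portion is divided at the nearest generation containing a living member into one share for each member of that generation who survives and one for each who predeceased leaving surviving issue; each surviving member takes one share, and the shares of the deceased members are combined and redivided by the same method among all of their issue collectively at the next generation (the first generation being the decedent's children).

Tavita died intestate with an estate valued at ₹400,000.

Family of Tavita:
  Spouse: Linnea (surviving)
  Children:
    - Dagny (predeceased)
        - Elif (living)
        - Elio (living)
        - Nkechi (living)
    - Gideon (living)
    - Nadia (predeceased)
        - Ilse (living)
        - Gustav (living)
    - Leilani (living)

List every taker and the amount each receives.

Linnea: ₹160,000; Elif: ₹24,000; Elio: ₹24,000; Nkechi: ₹24,000; Gideon: ₹60,000; Ilse: ₹24,000; Gustav: ₹24,000; Leilani: ₹60,000

Linnea takes two-fifths of ₹400,000 = ₹160,000. The remaining ₹240,000 passes to the descendants.
The descendants' portion (₹240,000) is divided at the children's generation into 4 shares of ₹60,000. Gideon and Leilani each take ₹60,000. The 2 shares of the deceased (Dagny and Nadia) are combined into a pool of ₹120,000.
That pool (₹120,000) is divided at the grandchildren's generation equally among Elif, Elio, Nkechi, Ilse, and Gustav: ₹24,000 each.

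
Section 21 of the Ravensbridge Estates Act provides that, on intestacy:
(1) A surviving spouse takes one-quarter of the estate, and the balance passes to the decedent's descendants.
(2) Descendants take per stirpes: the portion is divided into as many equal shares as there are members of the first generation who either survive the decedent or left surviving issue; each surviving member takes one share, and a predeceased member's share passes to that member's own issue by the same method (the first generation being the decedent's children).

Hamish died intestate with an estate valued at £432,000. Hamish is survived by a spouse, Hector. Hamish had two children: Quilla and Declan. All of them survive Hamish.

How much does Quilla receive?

Quilla receives £162,000.

Hector takes one-quarter of £432,000 = £108,000. The remaining £324,000 passes to the descendants.
The descendants' portion (£324,000) is divided into 2 shares of £162,000: Quilla and Declan each take £162,000.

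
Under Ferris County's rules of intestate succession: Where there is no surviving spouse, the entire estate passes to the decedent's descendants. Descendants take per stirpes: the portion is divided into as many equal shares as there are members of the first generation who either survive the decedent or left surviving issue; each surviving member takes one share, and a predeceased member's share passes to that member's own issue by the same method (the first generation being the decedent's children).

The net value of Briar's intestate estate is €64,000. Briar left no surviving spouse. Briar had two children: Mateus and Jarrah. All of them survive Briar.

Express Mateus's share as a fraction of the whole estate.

The entire €64,000 passes to the descendants.
That amount (€64,000) is divided into 2 shares of €32,000: Mateus and Jarrah each take €32,000.

Mateus receives 1/2 of the estate.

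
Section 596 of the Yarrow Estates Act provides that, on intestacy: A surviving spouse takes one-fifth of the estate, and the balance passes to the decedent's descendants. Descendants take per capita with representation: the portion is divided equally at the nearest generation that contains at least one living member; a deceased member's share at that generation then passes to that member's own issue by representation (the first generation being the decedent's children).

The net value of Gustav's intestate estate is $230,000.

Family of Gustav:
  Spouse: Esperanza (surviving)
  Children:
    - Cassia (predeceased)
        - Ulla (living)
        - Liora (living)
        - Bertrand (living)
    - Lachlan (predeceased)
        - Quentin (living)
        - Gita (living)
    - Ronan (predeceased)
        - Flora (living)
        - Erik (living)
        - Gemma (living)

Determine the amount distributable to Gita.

Gita receives $23,000.

Esperanza takes one-fifth of $230,000 = $46,000. The remaining $184,000 passes to the descendants.
No child survives, so the initial division is made at the grandchildren's generation.
The descendants' portion ($184,000) is divided into 8 shares of $23,000: Ulla, Liora, Bertrand, Quentin, Gita, Flora, Erik, and Gemma each take $23,000.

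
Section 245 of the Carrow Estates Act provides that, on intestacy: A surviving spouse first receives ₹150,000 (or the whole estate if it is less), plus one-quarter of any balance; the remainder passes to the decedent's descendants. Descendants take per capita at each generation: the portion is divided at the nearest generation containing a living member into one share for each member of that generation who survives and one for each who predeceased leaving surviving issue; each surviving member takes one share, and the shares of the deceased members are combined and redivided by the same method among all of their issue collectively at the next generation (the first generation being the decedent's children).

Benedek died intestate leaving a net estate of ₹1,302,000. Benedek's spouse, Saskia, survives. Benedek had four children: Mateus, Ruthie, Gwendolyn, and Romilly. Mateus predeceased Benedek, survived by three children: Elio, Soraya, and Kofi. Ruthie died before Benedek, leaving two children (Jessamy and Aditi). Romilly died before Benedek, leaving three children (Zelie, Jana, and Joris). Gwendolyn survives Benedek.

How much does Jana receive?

Saskia first takes ₹150,000, leaving a balance of ₹1,152,000. Saskia then takes one-quarter of the balance (₹288,000), for a total of ₹438,000. The remaining ₹864,000 passes to the descendants.
The descendants' portion (₹864,000) is divided at the children's generation into 4 shares of ₹216,000. Gwendolyn takes ₹216,000. The 3 shares of the deceased (Mateus, Ruthie, and Romilly) are combined into a pool of ₹648,000.
That pool (₹648,000) is divided at the grandchildren's generation equally among Elio, Soraya, Kofi, Jessamy, Aditi, Zelie, Jana, and Joris: ₹81,000 each.

Jana receives ₹81,000.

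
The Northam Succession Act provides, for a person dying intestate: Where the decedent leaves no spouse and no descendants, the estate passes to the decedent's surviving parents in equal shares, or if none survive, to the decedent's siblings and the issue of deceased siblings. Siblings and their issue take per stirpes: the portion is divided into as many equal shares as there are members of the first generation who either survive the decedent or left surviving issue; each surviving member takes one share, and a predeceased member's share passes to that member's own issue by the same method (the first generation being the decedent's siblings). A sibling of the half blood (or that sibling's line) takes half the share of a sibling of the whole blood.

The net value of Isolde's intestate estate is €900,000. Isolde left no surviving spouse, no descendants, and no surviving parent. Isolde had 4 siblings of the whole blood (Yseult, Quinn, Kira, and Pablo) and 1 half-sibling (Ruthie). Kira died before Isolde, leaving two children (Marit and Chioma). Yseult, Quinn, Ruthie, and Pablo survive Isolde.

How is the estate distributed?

The entire €900,000 passes to the siblings and their issue.
Counting each half-blood sibling's line as half a unit, there are 9/2 units in €900,000, so one unit is €200,000. Whole-blood lines (Yseult, Quinn, Kira, and Pablo) take €200,000 each; half-blood lines (Ruthie) take €100,000 each.
Kira's share (€200,000) is divided into 2 shares of €100,000: Marit and Chioma each take €100,000.

Yseult: €200,000; Quinn: €200,000; Ruthie: €100,000; Marit: €100,000; Chioma: €100,000; Pablo: €200,000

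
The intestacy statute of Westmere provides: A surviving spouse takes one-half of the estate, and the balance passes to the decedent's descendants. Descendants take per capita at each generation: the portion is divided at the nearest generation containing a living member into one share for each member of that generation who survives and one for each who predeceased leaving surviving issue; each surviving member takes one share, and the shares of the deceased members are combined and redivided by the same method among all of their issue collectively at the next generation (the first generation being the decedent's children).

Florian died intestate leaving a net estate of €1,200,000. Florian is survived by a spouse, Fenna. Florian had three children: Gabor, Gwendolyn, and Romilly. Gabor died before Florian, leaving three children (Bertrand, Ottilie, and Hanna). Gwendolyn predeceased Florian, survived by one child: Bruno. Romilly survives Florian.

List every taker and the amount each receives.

Fenna: €600,000; Bertrand: €100,000; Ottilie: €100,000; Hanna: €100,000; Bruno: €100,000; Romilly: €200,000

Fenna takes one-half of €1,200,000 = €600,000. The remaining €600,000 passes to the descendants.
The descendants' portion (€600,000) is divided at the children's generation into 3 shares of €200,000. Romilly takes €200,000. The 2 shares of the deceased (Gabor and Gwendolyn) are combined into a pool of €400,000.
That pool (€400,000) is divided at the grandchildren's generation equally among Bertrand, Ottilie, Hanna, and Bruno: €100,000 each.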